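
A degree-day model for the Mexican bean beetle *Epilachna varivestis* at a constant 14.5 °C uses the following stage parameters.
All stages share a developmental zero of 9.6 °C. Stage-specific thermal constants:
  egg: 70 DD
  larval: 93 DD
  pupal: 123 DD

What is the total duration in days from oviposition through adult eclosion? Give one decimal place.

58.4 days

Daily accumulation at 14.5 °C = 14.5 − 9.6 = 4.9 DD/day.
Total K = 70 + 93 + 123 = 286 DD.
Total duration = 286 / 4.9 = 58.367 ≈ 58.4 days.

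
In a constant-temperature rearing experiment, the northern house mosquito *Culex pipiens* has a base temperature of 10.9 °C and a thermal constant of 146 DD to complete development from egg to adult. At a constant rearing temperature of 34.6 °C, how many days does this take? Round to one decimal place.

Daily accumulation = 34.6 − 10.9 = 23.7 DD/day.
Duration = 146 / 23.7 = 6.160 ≈ 6.2 days.

6.2 days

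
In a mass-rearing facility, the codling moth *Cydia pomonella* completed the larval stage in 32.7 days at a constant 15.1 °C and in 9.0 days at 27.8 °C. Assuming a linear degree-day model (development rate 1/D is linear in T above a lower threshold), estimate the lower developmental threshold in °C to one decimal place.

10.3 °C

Equal thermal constants: D₁(T₁ − T_b) = D₂(T₂ − T_b).
32.7·(15.1 − T_b) = 9.0·(27.8 − T_b)
T_b = (32.7·15.1 − 9.0·27.8) / (32.7 − 9.0) = 243.57 / 23.7 = 10.277 °C ≈ 10.3 °C.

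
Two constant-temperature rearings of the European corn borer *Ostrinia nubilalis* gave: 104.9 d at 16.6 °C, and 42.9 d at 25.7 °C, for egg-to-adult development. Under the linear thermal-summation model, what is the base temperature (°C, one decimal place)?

10.3 °C

Linear rate model ⇒ the product D·(T − T_b) is constant across temperatures.
104.9·(16.6 − T_b) = 42.9·(25.7 − T_b)
T_b = (104.9·16.6 − 42.9·25.7) / (104.9 − 42.9) = 638.81 / 62.0 = 10.303 °C ≈ 10.3 °C.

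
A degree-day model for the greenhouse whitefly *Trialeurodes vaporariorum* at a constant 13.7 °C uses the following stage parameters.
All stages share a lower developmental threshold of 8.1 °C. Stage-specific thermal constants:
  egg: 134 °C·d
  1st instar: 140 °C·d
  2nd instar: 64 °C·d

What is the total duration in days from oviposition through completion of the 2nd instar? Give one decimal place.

60.4 days

Daily accumulation at 13.7 °C = 13.7 − 8.1 = 5.6 DD/day.
Total K = 134 + 140 + 64 = 338 DD.
Total duration = 338 / 5.6 = 60.357 ≈ 60.4 days.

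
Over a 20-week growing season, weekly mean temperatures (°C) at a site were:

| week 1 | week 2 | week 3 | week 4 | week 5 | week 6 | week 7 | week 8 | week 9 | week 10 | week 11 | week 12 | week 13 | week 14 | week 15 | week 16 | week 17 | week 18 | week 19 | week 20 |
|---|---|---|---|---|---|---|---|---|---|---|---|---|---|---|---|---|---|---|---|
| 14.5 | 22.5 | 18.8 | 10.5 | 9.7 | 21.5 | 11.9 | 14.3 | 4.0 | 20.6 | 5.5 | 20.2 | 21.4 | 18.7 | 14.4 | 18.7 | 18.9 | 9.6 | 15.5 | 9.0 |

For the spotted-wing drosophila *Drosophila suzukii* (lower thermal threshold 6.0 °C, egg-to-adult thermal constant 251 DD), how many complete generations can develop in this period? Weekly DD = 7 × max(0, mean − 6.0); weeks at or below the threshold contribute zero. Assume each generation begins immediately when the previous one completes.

Weekly DD (7 × max(0, T̄ − 6.0)): 59.5, 115.5, 89.6, 31.5, 25.9, 108.5, 41.3, 58.1, 0.0, 102.2, 0.0, 99.4, 107.8, 88.9, 58.8, 88.9, 90.3, 25.2, 66.5, 21.0.
Season total = 1278.9 DD.
Complete generations = ⌊1278.9 / 251⌋ = 5.

5 generations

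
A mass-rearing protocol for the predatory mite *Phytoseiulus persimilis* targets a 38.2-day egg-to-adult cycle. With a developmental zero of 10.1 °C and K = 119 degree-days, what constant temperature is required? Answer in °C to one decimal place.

13.2 °C

Required daily accumulation = 119 / 38.2 = 3.115 DD/day.
T = T_base + 3.115 = 10.1 + 3.115 = 13.215 ≈ 13.2 °C.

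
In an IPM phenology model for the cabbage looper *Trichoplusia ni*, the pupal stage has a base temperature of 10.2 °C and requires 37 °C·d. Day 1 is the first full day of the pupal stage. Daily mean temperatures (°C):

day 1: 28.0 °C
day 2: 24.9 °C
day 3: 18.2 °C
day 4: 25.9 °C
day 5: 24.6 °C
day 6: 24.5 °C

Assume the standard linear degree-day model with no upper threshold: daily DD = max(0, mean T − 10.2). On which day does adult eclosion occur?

day 3

Daily DD above 10.2 °C: 17.8, 14.7, 8.0, 15.7, 14.4, 14.3.
Cumulative: 17.8, 32.5, 40.5, 56.2, 70.6, 84.9.
The total first reaches 37 DD on day 3.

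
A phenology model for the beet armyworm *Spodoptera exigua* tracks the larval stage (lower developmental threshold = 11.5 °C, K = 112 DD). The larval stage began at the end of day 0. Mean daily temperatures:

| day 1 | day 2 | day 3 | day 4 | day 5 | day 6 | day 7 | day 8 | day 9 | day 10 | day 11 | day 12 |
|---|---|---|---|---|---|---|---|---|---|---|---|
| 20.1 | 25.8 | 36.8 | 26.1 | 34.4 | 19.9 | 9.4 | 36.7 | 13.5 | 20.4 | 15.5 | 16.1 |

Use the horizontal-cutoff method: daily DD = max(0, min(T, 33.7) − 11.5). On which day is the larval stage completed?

day 8

Daily DD above 11.5 °C (capped at 22.2): 8.6, 14.3, 22.2, 14.6, 22.2, 8.4, 0.0, 22.2, 2.0, 8.9, 4.0, 4.6.
Cumulative: 8.6, 22.9, 45.1, 59.7, 81.9, 90.3, 90.3, 112.5, 114.5, 123.4, 127.4, 132.0.
The total first reaches 112 DD on day 8.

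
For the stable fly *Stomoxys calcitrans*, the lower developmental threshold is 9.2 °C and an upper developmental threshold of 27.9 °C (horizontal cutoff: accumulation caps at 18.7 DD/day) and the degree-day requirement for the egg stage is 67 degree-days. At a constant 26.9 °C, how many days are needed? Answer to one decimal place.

Daily accumulation = 26.9 − 9.2 = 17.7 DD/day.
Duration = 67 / 17.7 = 3.785 ≈ 3.8 days.

3.8 days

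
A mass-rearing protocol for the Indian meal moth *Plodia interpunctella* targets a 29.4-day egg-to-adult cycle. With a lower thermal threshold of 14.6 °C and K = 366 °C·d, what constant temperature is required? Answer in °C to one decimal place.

Required daily accumulation = 366 / 29.4 = 12.449 DD/day.
T = T_base + 12.449 = 14.6 + 12.449 = 27.049 ≈ 27.0 °C.

27.0 °C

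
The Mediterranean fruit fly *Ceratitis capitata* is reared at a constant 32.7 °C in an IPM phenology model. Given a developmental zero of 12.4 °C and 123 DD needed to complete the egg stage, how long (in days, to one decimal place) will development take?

6.1 days

Daily accumulation = 32.7 − 12.4 = 20.3 DD/day.
Duration = 123 / 20.3 = 6.059 ≈ 6.1 days.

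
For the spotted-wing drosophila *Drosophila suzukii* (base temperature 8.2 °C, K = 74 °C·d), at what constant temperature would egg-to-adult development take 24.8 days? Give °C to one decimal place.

11.2 °C

Required daily accumulation = 74 / 24.8 = 2.984 DD/day.
T = T_base + 2.984 = 8.2 + 2.984 = 11.184 ≈ 11.2 °C.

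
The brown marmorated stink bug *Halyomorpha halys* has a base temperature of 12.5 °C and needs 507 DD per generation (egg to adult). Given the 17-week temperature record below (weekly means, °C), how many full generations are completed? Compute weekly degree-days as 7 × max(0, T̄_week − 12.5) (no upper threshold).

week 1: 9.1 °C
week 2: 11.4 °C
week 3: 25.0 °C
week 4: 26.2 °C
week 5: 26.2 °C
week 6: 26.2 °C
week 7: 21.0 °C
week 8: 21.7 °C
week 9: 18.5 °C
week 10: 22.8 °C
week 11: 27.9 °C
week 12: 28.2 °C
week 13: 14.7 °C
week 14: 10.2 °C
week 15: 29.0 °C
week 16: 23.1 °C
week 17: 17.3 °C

Weekly DD (7 × max(0, T̄ − 12.5)): 0.0, 0.0, 87.5, 95.9, 95.9, 95.9, 59.5, 64.4, 42.0, 72.1, 107.8, 109.9, 15.4, 0.0, 115.5, 74.2, 33.6.
Season total = 1069.6 DD.
Complete generations = ⌊1069.6 / 507⌋ = 2.

2 generations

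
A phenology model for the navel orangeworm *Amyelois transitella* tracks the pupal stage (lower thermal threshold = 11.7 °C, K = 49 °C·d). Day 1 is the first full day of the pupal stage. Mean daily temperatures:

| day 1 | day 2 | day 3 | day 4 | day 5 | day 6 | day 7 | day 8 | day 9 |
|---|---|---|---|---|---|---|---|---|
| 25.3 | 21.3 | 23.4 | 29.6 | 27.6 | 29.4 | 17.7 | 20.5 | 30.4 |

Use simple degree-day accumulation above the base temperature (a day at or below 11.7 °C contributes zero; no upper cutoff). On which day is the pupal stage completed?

day 4

Daily DD above 11.7 °C: 13.6, 9.6, 11.7, 17.9, 15.9, 17.7, 6.0, 8.8, 18.7.
Cumulative: 13.6, 23.2, 34.9, 52.8, 68.7, 86.4, 92.4, 101.2, 119.9.
The total first reaches 49 DD on day 4.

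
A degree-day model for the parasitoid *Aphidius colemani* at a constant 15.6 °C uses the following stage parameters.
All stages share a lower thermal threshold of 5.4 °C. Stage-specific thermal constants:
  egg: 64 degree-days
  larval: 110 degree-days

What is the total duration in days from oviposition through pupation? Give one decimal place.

17.1 days

Daily accumulation at 15.6 °C = 15.6 − 5.4 = 10.2 DD/day.
Total K = 64 + 110 = 174 DD.
Total duration = 174 / 10.2 = 17.059 ≈ 17.1 days.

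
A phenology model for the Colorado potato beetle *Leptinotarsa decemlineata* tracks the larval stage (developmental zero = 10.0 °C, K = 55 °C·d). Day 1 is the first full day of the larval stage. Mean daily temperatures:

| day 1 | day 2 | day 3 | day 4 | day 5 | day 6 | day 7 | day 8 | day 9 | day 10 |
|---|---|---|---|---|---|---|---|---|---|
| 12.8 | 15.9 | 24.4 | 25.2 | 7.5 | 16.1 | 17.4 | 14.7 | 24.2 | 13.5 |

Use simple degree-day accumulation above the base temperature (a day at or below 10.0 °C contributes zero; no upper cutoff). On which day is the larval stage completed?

day 8

Daily DD above 10.0 °C: 2.8, 5.9, 14.4, 15.2, 0.0, 6.1, 7.4, 4.7, 14.2, 3.5.
Cumulative: 2.8, 8.7, 23.1, 38.3, 38.3, 44.4, 51.8, 56.5, 70.7, 74.2.
The total first reaches 55 DD on day 8.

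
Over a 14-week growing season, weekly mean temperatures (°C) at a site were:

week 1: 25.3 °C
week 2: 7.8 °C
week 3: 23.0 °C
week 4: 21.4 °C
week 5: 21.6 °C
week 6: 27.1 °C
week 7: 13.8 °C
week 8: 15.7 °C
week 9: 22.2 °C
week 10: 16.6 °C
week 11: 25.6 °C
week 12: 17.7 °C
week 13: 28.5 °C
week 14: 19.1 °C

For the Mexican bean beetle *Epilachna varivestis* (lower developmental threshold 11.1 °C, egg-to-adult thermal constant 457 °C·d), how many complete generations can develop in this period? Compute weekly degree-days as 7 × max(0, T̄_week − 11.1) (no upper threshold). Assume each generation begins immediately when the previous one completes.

2 generations

Weekly DD (7 × max(0, T̄ − 11.1)): 99.4, 0.0, 83.3, 72.1, 73.5, 112.0, 18.9, 32.2, 77.7, 38.5, 101.5, 46.2, 121.8, 56.0.
Season total = 933.1 DD.
Complete generations = ⌊933.1 / 457⌋ = 2.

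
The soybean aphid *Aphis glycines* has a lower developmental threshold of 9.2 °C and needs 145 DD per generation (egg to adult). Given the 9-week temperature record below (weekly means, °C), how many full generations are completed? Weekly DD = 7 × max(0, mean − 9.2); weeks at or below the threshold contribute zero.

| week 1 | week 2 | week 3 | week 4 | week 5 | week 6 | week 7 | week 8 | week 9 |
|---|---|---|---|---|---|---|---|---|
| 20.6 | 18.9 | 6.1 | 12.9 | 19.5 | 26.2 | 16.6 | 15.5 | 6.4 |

Weekly DD (7 × max(0, T̄ − 9.2)): 79.8, 67.9, 0.0, 25.9, 72.1, 119.0, 51.8, 44.1, 0.0.
Season total = 460.6 DD.
Complete generations = ⌊460.6 / 145⌋ = 3.

3 generations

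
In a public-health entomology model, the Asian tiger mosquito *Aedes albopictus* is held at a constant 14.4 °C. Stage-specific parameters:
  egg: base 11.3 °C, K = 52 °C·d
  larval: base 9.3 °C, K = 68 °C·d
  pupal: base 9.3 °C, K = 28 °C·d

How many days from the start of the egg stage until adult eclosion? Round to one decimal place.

35.6 days

egg: 52 / (14.4 − 11.3) = 52 / 3.1 = 16.774 d.
larval: 68 / (14.4 − 9.3) = 68 / 5.1 = 13.333 d.
pupal: 28 / (14.4 − 9.3) = 28 / 5.1 = 5.490 d.
Sum = 35.598 ≈ 35.6 days.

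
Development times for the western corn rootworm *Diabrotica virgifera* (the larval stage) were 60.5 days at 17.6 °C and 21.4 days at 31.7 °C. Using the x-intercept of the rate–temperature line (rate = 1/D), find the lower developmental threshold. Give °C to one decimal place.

Under the model K = D·(T − T_b), so D₁·(T₁ − T_b) = D₂·(T₂ − T_b).
60.5·(17.6 − T_b) = 21.4·(31.7 − T_b)
T_b = (60.5·17.6 − 21.4·31.7) / (60.5 − 21.4) = 386.42 / 39.1 = 9.883 °C ≈ 9.9 °C.

9.9 °C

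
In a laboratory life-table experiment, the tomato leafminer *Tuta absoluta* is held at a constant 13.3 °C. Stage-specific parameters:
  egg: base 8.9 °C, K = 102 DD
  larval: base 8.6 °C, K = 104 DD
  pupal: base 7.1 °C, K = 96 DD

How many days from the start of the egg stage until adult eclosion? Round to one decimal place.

60.8 days

egg: 102 / (13.3 − 8.9) = 102 / 4.4 = 23.182 d.
larval: 104 / (13.3 − 8.6) = 104 / 4.7 = 22.128 d.
pupal: 96 / (13.3 − 7.1) = 96 / 6.2 = 15.484 d.
Sum = 60.793 ≈ 60.8 days.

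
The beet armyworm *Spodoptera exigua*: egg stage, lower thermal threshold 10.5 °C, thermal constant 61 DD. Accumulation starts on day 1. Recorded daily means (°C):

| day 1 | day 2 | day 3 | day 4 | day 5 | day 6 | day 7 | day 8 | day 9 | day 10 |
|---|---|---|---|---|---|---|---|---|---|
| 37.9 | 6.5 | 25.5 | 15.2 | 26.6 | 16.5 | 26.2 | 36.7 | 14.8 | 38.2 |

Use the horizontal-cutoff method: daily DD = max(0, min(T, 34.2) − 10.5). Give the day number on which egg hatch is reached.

day 6

Daily DD above 10.5 °C (capped at 23.7): 23.7, 0.0, 15.0, 4.7, 16.1, 6.0, 15.7, 23.7, 4.3, 23.7.
Cumulative: 23.7, 23.7, 38.7, 43.4, 59.5, 65.5, 81.2, 104.9, 109.2, 132.9.
The total first reaches 61 DD on day 6.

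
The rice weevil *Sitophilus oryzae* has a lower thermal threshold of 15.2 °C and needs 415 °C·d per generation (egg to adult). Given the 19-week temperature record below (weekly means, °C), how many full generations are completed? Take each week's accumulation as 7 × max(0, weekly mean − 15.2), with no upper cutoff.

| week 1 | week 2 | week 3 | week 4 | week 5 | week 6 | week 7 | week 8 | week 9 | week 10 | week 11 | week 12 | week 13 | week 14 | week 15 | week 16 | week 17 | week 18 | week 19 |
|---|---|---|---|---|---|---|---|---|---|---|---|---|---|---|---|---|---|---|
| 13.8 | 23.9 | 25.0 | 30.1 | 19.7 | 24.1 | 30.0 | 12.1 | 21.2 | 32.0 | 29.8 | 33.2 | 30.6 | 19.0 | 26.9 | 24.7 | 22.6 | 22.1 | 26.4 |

Weekly DD (7 × max(0, T̄ − 15.2)): 0.0, 60.9, 68.6, 104.3, 31.5, 62.3, 103.6, 0.0, 42.0, 117.6, 102.2, 126.0, 107.8, 26.6, 81.9, 66.5, 51.8, 48.3, 78.4.
Season total = 1280.3 DD.
Complete generations = ⌊1280.3 / 415⌋ = 3.

3 generations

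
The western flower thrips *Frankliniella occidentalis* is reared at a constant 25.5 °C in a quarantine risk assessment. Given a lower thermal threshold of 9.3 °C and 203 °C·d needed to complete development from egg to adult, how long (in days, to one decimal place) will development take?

Daily accumulation = 25.5 − 9.3 = 16.2 DD/day.
Duration = 203 / 16.2 = 12.531 ≈ 12.5 days.

12.5 days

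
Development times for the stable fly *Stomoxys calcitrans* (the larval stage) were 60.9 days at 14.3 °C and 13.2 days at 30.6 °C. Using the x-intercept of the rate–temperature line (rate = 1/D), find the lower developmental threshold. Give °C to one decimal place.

9.8 °C

Under the model K = D·(T − T_b), so D₁·(T₁ − T_b) = D₂·(T₂ − T_b).
60.9·(14.3 − T_b) = 13.2·(30.6 − T_b)
T_b = (60.9·14.3 − 13.2·30.6) / (60.9 − 13.2) = 466.95 / 47.7 = 9.789 °C ≈ 9.8 °C.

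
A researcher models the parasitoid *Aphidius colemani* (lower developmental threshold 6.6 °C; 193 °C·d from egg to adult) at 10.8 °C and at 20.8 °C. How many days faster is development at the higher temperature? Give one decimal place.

At 10.8 °C: 193 / (10.8 − 6.6) = 193 / 4.2 = 45.952 d.
At 20.8 °C: 193 / (20.8 − 6.6) = 193 / 14.2 = 13.592 d.
Difference = |45.952 − 13.592| = 32.361 ≈ 32.4 days.

32.4 days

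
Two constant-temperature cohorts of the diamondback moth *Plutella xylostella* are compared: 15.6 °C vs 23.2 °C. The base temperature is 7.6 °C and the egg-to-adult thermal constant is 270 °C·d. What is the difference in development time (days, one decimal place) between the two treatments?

16.4 days

At 15.6 °C: 270 / (15.6 − 7.6) = 270 / 8.0 = 33.750 d.
At 23.2 °C: 270 / (23.2 − 7.6) = 270 / 15.6 = 17.308 d.
Difference = |33.750 − 17.308| = 16.442 ≈ 16.4 days.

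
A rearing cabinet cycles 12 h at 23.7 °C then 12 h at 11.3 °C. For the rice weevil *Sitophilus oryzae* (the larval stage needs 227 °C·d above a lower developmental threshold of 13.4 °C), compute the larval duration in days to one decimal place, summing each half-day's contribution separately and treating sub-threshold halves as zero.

Day half: max(0, 23.7 − 13.4) × 0.5 = 10.3 × 0.5 = 5.15 DD.
Night half: max(0, 11.3 − 13.4) × 0.5 = 0.0 × 0.5 = 0.00 DD.
Per 24 h: 5.15 DD/day.
Duration = 227 / 5.15 = 44.078 ≈ 44.1 days.

44.1 days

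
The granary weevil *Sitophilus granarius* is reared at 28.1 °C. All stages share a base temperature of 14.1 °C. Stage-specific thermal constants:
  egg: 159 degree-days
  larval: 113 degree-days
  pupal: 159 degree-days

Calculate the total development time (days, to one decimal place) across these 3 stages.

Daily accumulation at 28.1 °C = 28.1 − 14.1 = 14.0 DD/day.
Total K = 159 + 113 + 159 = 431 DD.
Total duration = 431 / 14.0 = 30.786 ≈ 30.8 days.

30.8 days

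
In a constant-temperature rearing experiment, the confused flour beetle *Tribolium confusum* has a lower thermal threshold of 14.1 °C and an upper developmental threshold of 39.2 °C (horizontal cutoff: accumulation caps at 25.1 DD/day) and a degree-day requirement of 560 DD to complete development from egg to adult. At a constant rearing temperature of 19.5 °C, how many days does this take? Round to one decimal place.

Daily accumulation = 19.5 − 14.1 = 5.4 DD/day.
Duration = 560 / 5.4 = 103.704 ≈ 103.7 days.

103.7 days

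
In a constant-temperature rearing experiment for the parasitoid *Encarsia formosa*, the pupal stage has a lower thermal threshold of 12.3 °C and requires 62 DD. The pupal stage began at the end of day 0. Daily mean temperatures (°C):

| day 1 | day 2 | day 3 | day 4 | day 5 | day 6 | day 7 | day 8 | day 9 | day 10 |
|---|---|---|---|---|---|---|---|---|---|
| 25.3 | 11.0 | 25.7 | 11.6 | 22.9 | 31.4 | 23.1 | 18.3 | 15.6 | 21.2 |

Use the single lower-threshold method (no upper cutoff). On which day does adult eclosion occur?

Daily DD above 12.3 °C: 13.0, 0.0, 13.4, 0.0, 10.6, 19.1, 10.8, 6.0, 3.3, 8.9.
Cumulative: 13.0, 13.0, 26.4, 26.4, 37.0, 56.1, 66.9, 72.9, 76.2, 85.1.
The total first reaches 62 DD on day 7.

day 7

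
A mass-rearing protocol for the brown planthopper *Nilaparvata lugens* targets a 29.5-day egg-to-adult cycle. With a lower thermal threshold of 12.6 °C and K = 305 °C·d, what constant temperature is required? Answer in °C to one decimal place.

Required daily accumulation = 305 / 29.5 = 10.339 DD/day.
T = T_base + 10.339 = 12.6 + 10.339 = 22.939 ≈ 22.9 °C.

22.9 °C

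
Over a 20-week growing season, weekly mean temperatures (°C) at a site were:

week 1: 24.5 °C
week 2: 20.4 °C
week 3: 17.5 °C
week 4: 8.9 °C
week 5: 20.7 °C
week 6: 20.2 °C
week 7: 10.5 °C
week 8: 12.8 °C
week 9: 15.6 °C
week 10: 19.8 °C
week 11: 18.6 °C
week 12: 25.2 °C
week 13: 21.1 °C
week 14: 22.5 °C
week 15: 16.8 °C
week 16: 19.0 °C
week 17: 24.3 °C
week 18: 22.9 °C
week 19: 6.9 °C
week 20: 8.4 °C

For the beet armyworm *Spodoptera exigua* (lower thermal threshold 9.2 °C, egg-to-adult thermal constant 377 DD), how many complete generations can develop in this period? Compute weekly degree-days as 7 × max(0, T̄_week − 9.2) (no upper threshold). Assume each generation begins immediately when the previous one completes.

3 generations

Weekly DD (7 × max(0, T̄ − 9.2)): 107.1, 78.4, 58.1, 0.0, 80.5, 77.0, 9.1, 25.2, 44.8, 74.2, 65.8, 112.0, 83.3, 93.1, 53.2, 68.6, 105.7, 95.9, 0.0, 0.0.
Season total = 1232.0 DD.
Complete generations = ⌊1232.0 / 377⌋ = 3.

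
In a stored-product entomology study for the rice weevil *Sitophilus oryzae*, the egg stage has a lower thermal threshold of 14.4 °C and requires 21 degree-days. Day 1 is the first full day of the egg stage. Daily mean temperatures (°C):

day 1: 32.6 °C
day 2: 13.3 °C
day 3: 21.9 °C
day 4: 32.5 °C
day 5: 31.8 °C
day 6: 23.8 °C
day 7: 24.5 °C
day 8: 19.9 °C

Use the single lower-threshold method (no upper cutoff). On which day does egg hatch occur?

day 3

Daily DD above 14.4 °C: 18.2, 0.0, 7.5, 18.1, 17.4, 9.4, 10.1, 5.5.
Cumulative: 18.2, 18.2, 25.7, 43.8, 61.2, 70.6, 80.7, 86.2.
The total first reaches 21 DD on day 3.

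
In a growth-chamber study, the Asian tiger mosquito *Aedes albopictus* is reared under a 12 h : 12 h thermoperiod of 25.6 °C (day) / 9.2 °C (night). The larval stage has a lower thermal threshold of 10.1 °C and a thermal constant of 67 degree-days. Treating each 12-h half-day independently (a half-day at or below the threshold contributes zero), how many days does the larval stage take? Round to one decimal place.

Day half: max(0, 25.6 − 10.1) × 0.5 = 15.5 × 0.5 = 7.75 DD.
Night half: max(0, 9.2 − 10.1) × 0.5 = 0.0 × 0.5 = 0.00 DD.
Per 24 h: 7.75 DD/day.
Duration = 67 / 7.75 = 8.645 ≈ 8.6 days.

8.6 days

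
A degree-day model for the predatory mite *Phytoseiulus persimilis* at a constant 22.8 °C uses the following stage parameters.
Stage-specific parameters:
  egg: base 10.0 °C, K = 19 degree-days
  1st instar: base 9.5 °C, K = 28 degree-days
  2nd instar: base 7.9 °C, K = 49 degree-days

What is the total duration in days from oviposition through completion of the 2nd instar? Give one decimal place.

egg: 19 / (22.8 − 10.0) = 19 / 12.8 = 1.484 d.
1st instar: 28 / (22.8 − 9.5) = 28 / 13.3 = 2.105 d.
2nd instar: 49 / (22.8 − 7.9) = 49 / 14.9 = 3.289 d.
Sum = 6.878 ≈ 6.9 days.

6.9 days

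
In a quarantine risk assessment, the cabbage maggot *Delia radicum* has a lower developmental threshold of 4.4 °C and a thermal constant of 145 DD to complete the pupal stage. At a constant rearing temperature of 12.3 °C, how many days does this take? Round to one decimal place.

18.4 days

Daily accumulation = 12.3 − 4.4 = 7.9 DD/day.
Duration = 145 / 7.9 = 18.354 ≈ 18.4 days.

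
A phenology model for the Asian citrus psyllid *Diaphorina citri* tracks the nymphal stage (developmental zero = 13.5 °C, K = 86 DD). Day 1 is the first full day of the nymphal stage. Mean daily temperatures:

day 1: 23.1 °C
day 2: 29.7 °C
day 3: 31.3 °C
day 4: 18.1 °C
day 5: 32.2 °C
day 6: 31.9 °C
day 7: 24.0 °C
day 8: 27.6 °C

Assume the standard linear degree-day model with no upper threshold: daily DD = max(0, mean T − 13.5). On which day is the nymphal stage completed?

Daily DD above 13.5 °C: 9.6, 16.2, 17.8, 4.6, 18.7, 18.4, 10.5, 14.1.
Cumulative: 9.6, 25.8, 43.6, 48.2, 66.9, 85.3, 95.8, 109.9.
The total first reaches 86 DD on day 7.

day 7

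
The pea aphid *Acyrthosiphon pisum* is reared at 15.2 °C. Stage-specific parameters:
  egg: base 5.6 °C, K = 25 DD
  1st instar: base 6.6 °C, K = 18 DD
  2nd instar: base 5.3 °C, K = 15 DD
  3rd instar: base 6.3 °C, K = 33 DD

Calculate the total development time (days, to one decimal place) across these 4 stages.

9.9 days

egg: 25 / (15.2 − 5.6) = 25 / 9.6 = 2.604 d.
1st instar: 18 / (15.2 − 6.6) = 18 / 8.6 = 2.093 d.
2nd instar: 15 / (15.2 − 5.3) = 15 / 9.9 = 1.515 d.
3rd instar: 33 / (15.2 − 6.3) = 33 / 8.9 = 3.708 d.
Sum = 9.920 ≈ 9.9 days.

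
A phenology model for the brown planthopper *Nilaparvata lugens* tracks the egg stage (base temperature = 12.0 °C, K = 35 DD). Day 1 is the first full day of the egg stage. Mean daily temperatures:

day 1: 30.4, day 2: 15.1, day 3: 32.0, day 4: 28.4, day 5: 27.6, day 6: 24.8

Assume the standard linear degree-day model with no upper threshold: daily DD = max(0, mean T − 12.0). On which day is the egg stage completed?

day 3

Daily DD above 12.0 °C: 18.4, 3.1, 20.0, 16.4, 15.6, 12.8.
Cumulative: 18.4, 21.5, 41.5, 57.9, 73.5, 86.3.
The total first reaches 35 DD on day 3.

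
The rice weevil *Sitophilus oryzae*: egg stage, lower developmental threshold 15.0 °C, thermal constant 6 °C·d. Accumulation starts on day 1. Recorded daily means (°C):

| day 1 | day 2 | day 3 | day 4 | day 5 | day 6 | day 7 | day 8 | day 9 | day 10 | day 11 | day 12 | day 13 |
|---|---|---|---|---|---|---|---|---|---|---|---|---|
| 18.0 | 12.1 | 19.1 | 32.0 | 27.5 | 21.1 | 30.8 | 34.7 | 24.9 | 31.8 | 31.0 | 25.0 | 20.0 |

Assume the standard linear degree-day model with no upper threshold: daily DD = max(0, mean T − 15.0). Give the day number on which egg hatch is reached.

Daily DD above 15.0 °C: 3.0, 0.0, 4.1, 17.0, 12.5, 6.1, 15.8, 19.7, 9.9, 16.8, 16.0, 10.0, 5.0.
Cumulative: 3.0, 3.0, 7.1, 24.1, 36.6, 42.7, 58.5, 78.2, 88.1, 104.9, 120.9, 130.9, 135.9.
The total first reaches 6 DD on day 3.

day 3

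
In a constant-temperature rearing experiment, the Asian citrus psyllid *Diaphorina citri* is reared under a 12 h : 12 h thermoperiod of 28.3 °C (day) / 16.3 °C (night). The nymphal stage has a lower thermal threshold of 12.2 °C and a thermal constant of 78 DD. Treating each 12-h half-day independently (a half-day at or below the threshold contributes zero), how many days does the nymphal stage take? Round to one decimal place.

7.7 days

Day half: max(0, 28.3 − 12.2) × 0.5 = 16.1 × 0.5 = 8.05 DD.
Night half: max(0, 16.3 − 12.2) × 0.5 = 4.1 × 0.5 = 2.05 DD.
Per 24 h: 10.10 DD/day.
Duration = 78 / 10.10 = 7.723 ≈ 7.7 days.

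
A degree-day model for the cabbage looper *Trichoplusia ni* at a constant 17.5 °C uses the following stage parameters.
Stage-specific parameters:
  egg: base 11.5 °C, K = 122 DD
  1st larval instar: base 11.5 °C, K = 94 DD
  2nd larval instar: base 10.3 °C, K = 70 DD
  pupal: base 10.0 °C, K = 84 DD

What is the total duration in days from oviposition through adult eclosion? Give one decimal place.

56.9 days

egg: 122 / (17.5 − 11.5) = 122 / 6.0 = 20.333 d.
1st larval instar: 94 / (17.5 − 11.5) = 94 / 6.0 = 15.667 d.
2nd larval instar: 70 / (17.5 − 10.3) = 70 / 7.2 = 9.722 d.
pupal: 84 / (17.5 − 10.0) = 84 / 7.5 = 11.200 d.
Sum = 56.922 ≈ 56.9 days.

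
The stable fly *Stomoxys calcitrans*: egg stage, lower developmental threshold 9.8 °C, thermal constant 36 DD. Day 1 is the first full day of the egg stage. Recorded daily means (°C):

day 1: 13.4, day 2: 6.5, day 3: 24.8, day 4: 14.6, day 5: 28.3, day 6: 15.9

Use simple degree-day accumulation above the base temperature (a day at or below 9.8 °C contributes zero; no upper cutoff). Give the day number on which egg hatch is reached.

Daily DD above 9.8 °C: 3.6, 0.0, 15.0, 4.8, 18.5, 6.1.
Cumulative: 3.6, 3.6, 18.6, 23.4, 41.9, 48.0.
The total first reaches 36 DD on day 5.

day 5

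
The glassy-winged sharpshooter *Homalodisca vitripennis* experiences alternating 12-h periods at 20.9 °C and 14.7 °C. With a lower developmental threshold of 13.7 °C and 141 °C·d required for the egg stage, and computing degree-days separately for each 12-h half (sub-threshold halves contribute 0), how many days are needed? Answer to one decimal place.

34.4 days

Day half: max(0, 20.9 − 13.7) × 0.5 = 7.2 × 0.5 = 3.60 DD.
Night half: max(0, 14.7 − 13.7) × 0.5 = 1.0 × 0.5 = 0.50 DD.
Per 24 h: 4.10 DD/day.
Duration = 141 / 4.10 = 34.390 ≈ 34.4 days.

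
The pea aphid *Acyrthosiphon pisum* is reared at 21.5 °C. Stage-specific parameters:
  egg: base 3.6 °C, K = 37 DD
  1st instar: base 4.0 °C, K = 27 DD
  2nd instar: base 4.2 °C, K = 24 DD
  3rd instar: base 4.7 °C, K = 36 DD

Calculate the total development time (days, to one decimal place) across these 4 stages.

egg: 37 / (21.5 − 3.6) = 37 / 17.9 = 2.067 d.
1st instar: 27 / (21.5 − 4.0) = 27 / 17.5 = 1.543 d.
2nd instar: 24 / (21.5 − 4.2) = 24 / 17.3 = 1.387 d.
3rd instar: 36 / (21.5 − 4.7) = 36 / 16.8 = 2.143 d.
Sum = 7.140 ≈ 7.1 days.

7.1 days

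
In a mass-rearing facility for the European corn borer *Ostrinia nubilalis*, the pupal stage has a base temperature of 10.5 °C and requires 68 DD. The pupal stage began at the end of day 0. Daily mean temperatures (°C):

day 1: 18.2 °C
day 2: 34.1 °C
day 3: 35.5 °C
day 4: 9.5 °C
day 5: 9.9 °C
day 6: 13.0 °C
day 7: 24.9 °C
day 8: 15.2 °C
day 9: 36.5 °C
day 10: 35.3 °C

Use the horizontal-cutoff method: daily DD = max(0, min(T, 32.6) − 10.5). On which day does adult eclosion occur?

Daily DD above 10.5 °C (capped at 22.1): 7.7, 22.1, 22.1, 0.0, 0.0, 2.5, 14.4, 4.7, 22.1, 22.1.
Cumulative: 7.7, 29.8, 51.9, 51.9, 51.9, 54.4, 68.8, 73.5, 95.6, 117.7.
The total first reaches 68 DD on day 7.

day 7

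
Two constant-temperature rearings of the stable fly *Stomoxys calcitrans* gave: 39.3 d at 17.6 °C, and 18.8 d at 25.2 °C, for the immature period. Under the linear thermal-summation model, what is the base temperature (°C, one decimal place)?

10.6 °C

Linear rate model ⇒ the product D·(T − T_b) is constant across temperatures.
39.3·(17.6 − T_b) = 18.8·(25.2 − T_b)
T_b = (39.3·17.6 − 18.8·25.2) / (39.3 − 18.8) = 217.92 / 20.5 = 10.630 °C ≈ 10.6 °C.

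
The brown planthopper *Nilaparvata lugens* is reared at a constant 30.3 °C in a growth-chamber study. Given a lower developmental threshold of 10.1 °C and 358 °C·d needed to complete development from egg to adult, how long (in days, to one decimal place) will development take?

17.7 days

Daily accumulation = 30.3 − 10.1 = 20.2 DD/day.
Duration = 358 / 20.2 = 17.723 ≈ 17.7 days.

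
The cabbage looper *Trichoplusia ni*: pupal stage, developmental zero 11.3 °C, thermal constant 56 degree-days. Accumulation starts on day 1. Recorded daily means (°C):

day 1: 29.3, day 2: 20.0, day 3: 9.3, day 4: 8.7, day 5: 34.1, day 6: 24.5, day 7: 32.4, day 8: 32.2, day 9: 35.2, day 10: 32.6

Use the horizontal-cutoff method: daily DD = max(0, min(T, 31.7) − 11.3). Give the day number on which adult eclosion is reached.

day 6

Daily DD above 11.3 °C (capped at 20.4): 18.0, 8.7, 0.0, 0.0, 20.4, 13.2, 20.4, 20.4, 20.4, 20.4.
Cumulative: 18.0, 26.7, 26.7, 26.7, 47.1, 60.3, 80.7, 101.1, 121.5, 141.9.
The total first reaches 56 DD on day 6.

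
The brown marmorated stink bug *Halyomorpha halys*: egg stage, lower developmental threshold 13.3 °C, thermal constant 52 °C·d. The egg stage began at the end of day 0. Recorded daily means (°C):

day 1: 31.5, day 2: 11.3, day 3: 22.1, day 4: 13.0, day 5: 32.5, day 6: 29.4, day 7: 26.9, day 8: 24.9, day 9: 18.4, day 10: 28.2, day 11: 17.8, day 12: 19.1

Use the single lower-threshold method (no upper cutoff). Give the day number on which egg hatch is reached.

day 6

Daily DD above 13.3 °C: 18.2, 0.0, 8.8, 0.0, 19.2, 16.1, 13.6, 11.6, 5.1, 14.9, 4.5, 5.8.
Cumulative: 18.2, 18.2, 27.0, 27.0, 46.2, 62.3, 75.9, 87.5, 92.6, 107.5, 112.0, 117.8.
The total first reaches 52 DD on day 6.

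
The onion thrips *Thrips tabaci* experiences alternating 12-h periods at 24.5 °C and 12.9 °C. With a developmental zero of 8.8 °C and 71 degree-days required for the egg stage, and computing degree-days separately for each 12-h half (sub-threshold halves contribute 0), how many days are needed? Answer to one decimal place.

Day half: max(0, 24.5 − 8.8) × 0.5 = 15.7 × 0.5 = 7.85 DD.
Night half: max(0, 12.9 − 8.8) × 0.5 = 4.1 × 0.5 = 2.05 DD.
Per 24 h: 9.90 DD/day.
Duration = 71 / 9.90 = 7.172 ≈ 7.2 days.

7.2 days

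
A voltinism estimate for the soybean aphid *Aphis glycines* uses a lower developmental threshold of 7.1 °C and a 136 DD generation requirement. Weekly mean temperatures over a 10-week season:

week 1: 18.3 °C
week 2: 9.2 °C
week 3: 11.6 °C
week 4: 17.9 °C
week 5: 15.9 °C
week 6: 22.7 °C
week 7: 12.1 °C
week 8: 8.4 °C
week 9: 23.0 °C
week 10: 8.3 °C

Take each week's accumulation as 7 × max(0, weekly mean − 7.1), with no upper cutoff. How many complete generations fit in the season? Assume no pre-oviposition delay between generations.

3 generations

Weekly DD (7 × max(0, T̄ − 7.1)): 78.4, 14.7, 31.5, 75.6, 61.6, 109.2, 35.0, 9.1, 111.3, 8.4.
Season total = 534.8 DD.
Complete generations = ⌊534.8 / 136⌋ = 3.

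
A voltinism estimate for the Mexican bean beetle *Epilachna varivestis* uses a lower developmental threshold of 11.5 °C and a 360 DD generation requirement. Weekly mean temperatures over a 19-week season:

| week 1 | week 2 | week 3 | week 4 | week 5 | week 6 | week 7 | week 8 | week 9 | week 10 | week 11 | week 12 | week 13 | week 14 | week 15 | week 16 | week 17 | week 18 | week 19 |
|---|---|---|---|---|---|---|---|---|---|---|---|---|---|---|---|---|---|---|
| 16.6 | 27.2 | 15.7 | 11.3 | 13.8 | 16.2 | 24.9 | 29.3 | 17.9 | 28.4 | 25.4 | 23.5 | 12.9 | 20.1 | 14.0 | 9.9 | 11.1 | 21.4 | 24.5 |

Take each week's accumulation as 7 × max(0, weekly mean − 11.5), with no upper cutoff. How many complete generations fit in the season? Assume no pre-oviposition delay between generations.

2 generations

Weekly DD (7 × max(0, T̄ − 11.5)): 35.7, 109.9, 29.4, 0.0, 16.1, 32.9, 93.8, 124.6, 44.8, 118.3, 97.3, 84.0, 9.8, 60.2, 17.5, 0.0, 0.0, 69.3, 91.0.
Season total = 1034.6 DD.
Complete generations = ⌊1034.6 / 360⌋ = 2.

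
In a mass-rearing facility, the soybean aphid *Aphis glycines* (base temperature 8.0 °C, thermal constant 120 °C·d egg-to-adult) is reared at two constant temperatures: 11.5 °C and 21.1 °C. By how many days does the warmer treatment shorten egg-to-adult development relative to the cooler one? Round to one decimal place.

25.1 days

At 11.5 °C: 120 / (11.5 − 8.0) = 120 / 3.5 = 34.286 d.
At 21.1 °C: 120 / (21.1 − 8.0) = 120 / 13.1 = 9.160 d.
Difference = |34.286 − 9.160| = 25.125 ≈ 25.1 days.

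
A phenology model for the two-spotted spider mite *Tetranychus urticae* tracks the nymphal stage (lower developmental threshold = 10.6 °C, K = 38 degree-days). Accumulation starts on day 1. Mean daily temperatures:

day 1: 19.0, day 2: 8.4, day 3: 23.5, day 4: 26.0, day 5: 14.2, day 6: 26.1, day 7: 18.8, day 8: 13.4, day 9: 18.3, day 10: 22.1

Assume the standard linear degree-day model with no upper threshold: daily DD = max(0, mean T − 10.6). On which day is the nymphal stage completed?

day 5

Daily DD above 10.6 °C: 8.4, 0.0, 12.9, 15.4, 3.6, 15.5, 8.2, 2.8, 7.7, 11.5.
Cumulative: 8.4, 8.4, 21.3, 36.7, 40.3, 55.8, 64.0, 66.8, 74.5, 86.0.
The total first reaches 38 DD on day 5.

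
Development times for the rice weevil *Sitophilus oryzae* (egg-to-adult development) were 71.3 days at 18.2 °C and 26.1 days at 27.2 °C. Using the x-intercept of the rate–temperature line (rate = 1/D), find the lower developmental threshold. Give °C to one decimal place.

13.0 °C

Equal thermal constants: D₁(T₁ − T_b) = D₂(T₂ − T_b).
71.3·(18.2 − T_b) = 26.1·(27.2 − T_b)
T_b = (71.3·18.2 − 26.1·27.2) / (71.3 − 26.1) = 587.74 / 45.2 = 13.003 °C ≈ 13.0 °C.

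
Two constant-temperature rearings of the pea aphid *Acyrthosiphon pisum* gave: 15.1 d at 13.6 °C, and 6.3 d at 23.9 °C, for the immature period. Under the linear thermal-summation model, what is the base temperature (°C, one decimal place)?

Equal thermal constants: D₁(T₁ − T_b) = D₂(T₂ − T_b).
15.1·(13.6 − T_b) = 6.3·(23.9 − T_b)
T_b = (15.1·13.6 − 6.3·23.9) / (15.1 − 6.3) = 54.79 / 8.8 = 6.226 °C ≈ 6.2 °C.

6.2 °C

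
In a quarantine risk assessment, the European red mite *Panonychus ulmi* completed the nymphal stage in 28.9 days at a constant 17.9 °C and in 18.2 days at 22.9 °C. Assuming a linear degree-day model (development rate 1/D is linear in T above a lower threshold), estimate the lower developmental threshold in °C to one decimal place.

9.4 °C

Equal thermal constants: D₁(T₁ − T_b) = D₂(T₂ − T_b).
28.9·(17.9 − T_b) = 18.2·(22.9 − T_b)
T_b = (28.9·17.9 − 18.2·22.9) / (28.9 − 18.2) = 100.53 / 10.7 = 9.395 °C ≈ 9.4 °C.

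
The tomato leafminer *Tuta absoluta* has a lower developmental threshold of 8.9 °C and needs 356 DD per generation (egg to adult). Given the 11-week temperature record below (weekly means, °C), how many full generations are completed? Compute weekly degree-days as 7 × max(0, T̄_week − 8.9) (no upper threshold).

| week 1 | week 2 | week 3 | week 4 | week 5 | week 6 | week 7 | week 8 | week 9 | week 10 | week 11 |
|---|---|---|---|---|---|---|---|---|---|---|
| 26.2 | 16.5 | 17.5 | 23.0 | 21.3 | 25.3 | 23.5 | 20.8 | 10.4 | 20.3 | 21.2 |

Weekly DD (7 × max(0, T̄ − 8.9)): 121.1, 53.2, 60.2, 98.7, 86.8, 114.8, 102.2, 83.3, 10.5, 79.8, 86.1.
Season total = 896.7 DD.
Complete generations = ⌊896.7 / 356⌋ = 2.

2 generations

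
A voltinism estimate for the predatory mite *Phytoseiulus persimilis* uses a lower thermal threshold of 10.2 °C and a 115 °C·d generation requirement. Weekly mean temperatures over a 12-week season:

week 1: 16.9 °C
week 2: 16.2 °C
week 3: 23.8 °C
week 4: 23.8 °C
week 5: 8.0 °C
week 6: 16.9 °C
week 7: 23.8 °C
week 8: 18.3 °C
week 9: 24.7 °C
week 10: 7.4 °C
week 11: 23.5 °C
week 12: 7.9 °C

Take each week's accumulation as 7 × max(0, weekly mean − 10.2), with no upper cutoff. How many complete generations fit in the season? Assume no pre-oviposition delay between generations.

5 generations

Weekly DD (7 × max(0, T̄ − 10.2)): 46.9, 42.0, 95.2, 95.2, 0.0, 46.9, 95.2, 56.7, 101.5, 0.0, 93.1, 0.0.
Season total = 672.7 DD.
Complete generations = ⌊672.7 / 115⌋ = 5.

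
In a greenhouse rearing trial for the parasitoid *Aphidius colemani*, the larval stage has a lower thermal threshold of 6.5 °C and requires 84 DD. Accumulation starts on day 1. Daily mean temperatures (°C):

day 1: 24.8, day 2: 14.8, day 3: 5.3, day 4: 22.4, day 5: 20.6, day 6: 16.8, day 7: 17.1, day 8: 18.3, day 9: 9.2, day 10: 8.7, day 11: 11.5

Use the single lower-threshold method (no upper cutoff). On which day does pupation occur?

day 8

Daily DD above 6.5 °C: 18.3, 8.3, 0.0, 15.9, 14.1, 10.3, 10.6, 11.8, 2.7, 2.2, 5.0.
Cumulative: 18.3, 26.6, 26.6, 42.5, 56.6, 66.9, 77.5, 89.3, 92.0, 94.2, 99.2.
The total first reaches 84 DD on day 8.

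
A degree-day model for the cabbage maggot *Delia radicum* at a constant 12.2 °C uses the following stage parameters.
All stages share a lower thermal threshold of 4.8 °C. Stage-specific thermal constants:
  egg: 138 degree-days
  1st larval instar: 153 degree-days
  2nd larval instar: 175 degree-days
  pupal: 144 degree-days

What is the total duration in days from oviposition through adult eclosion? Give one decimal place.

82.4 days

Daily accumulation at 12.2 °C = 12.2 − 4.8 = 7.4 DD/day.
Total K = 138 + 153 + 175 + 144 = 610 DD.
Total duration = 610 / 7.4 = 82.432 ≈ 82.4 days.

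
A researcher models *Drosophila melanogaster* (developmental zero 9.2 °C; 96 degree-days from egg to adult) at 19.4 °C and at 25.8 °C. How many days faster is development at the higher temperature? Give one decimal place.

At 19.4 °C: 96 / (19.4 − 9.2) = 96 / 10.2 = 9.412 d.
At 25.8 °C: 96 / (25.8 − 9.2) = 96 / 16.6 = 5.783 d.
Difference = |9.412 − 5.783| = 3.629 ≈ 3.6 days.

3.6 days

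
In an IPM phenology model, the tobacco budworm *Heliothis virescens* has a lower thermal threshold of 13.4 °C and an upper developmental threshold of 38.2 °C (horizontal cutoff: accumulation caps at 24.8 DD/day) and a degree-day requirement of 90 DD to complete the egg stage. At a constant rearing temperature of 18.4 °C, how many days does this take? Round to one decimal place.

Daily accumulation = 18.4 − 13.4 = 5.0 DD/day.
Duration = 90 / 5.0 = 18.000 ≈ 18.0 days.

18.0 days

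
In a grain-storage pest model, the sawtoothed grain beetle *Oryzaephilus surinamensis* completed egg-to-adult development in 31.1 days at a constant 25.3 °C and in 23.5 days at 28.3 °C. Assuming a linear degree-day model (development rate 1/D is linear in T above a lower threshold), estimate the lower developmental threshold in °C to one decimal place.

16.0 °C

Equal thermal constants: D₁(T₁ − T_b) = D₂(T₂ − T_b).
31.1·(25.3 − T_b) = 23.5·(28.3 − T_b)
T_b = (31.1·25.3 − 23.5·28.3) / (31.1 − 23.5) = 121.78 / 7.6 = 16.024 °C ≈ 16.0 °C.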